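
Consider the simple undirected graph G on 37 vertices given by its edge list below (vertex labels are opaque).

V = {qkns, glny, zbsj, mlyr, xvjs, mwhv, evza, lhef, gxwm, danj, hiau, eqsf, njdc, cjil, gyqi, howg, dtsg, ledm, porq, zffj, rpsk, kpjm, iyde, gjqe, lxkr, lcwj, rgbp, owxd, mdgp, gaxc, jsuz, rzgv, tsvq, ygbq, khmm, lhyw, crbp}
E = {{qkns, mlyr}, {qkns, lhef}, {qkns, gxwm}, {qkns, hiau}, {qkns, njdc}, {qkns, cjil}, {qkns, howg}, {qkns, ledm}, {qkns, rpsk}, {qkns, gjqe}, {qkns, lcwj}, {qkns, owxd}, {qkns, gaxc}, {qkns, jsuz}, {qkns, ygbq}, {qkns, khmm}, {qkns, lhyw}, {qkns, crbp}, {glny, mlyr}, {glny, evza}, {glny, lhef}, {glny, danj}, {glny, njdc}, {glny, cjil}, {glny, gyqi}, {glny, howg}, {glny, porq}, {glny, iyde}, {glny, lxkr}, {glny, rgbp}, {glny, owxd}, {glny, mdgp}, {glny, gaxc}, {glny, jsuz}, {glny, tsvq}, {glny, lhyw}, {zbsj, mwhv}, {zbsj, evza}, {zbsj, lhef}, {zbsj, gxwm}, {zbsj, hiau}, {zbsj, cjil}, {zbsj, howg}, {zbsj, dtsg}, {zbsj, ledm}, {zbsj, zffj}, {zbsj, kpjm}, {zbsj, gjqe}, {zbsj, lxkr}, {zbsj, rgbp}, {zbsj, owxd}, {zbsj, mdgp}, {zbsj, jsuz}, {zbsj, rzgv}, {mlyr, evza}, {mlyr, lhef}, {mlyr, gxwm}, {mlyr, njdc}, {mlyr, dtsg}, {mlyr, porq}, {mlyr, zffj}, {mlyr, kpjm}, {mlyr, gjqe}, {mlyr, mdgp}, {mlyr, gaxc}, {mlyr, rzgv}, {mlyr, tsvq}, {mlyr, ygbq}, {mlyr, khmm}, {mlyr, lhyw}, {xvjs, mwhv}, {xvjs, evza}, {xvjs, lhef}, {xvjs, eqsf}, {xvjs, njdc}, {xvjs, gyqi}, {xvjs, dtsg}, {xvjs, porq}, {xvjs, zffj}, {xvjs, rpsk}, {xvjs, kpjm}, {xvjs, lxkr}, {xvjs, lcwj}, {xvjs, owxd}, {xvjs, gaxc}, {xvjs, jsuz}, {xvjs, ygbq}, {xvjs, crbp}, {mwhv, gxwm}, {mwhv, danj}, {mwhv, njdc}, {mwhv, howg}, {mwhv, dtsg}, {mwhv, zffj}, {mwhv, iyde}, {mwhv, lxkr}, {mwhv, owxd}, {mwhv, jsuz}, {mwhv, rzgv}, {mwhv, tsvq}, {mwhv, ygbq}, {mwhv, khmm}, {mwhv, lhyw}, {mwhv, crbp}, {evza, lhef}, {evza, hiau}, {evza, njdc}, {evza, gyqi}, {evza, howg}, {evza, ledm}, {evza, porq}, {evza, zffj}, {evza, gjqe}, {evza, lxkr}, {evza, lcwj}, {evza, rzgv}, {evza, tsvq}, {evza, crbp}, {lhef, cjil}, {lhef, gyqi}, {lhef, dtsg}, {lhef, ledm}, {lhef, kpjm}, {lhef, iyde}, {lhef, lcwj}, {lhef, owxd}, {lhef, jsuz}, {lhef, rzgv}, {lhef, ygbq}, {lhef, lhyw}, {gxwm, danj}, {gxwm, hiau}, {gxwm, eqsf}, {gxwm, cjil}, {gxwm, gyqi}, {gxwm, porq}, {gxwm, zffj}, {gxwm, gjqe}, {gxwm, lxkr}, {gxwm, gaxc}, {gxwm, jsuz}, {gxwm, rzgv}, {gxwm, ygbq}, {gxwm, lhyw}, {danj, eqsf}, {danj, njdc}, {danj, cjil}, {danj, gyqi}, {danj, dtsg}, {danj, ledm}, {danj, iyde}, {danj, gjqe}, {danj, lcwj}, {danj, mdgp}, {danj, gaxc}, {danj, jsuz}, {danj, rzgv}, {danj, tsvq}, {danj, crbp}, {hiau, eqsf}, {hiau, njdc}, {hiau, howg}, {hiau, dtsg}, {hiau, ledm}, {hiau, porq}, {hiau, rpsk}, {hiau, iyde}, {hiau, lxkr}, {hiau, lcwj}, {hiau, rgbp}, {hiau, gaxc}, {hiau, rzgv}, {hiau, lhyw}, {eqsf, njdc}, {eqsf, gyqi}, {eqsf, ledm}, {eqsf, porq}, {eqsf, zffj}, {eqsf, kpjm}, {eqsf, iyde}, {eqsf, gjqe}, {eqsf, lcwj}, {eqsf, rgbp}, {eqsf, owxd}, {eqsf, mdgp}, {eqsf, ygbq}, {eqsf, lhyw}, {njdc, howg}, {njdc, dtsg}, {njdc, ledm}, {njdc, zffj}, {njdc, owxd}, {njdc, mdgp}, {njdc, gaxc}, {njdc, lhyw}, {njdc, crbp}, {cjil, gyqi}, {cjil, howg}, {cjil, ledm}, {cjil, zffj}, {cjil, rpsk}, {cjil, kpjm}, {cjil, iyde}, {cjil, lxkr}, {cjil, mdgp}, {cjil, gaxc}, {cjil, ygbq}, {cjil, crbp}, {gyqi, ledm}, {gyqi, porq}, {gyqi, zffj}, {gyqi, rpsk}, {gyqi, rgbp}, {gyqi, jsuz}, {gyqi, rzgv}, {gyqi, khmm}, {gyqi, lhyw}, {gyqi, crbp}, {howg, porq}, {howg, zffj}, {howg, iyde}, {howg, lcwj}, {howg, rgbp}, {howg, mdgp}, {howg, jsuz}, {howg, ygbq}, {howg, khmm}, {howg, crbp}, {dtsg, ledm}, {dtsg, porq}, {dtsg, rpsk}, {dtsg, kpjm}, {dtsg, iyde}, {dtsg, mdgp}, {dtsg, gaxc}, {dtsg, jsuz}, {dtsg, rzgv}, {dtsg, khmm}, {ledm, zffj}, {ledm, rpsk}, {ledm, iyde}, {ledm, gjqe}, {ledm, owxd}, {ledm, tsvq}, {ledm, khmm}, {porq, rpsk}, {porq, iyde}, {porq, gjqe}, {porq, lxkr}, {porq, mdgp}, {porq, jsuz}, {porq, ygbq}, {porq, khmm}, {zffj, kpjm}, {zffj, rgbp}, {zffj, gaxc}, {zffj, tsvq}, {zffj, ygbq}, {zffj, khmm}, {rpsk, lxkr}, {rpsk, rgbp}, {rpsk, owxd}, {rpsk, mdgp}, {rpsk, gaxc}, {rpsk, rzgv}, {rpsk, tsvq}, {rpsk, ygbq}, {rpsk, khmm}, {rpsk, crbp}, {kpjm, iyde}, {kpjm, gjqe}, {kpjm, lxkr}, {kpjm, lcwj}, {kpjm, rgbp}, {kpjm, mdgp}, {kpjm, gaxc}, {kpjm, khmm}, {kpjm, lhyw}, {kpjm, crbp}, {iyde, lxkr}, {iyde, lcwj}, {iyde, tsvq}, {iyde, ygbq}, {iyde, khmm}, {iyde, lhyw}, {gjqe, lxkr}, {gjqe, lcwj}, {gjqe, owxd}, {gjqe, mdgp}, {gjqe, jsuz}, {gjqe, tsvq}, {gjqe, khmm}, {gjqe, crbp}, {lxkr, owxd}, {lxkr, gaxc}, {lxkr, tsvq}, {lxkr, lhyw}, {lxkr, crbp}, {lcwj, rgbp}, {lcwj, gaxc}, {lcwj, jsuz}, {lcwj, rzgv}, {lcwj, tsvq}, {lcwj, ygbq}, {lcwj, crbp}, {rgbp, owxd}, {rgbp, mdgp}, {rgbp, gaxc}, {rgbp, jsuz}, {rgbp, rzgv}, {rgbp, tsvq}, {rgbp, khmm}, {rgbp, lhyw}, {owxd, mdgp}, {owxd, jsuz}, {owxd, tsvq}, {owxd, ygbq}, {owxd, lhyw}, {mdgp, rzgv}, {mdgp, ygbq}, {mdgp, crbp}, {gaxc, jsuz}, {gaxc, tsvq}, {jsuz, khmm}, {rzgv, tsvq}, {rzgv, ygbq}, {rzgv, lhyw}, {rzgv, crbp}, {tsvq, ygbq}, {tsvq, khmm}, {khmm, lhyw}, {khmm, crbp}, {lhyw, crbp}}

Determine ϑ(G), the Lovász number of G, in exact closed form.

sqrt(37)

N(iyde) = {glny, mwhv, lhef, danj, hiau, eqsf, cjil, howg, dtsg, ledm, porq, kpjm, lxkr, lcwj, tsvq, ygbq, khmm, lhyw}, |N(iyde)| = 18.
deg(rgbp) = 18; N(rgbp) = {glny, zbsj, hiau, eqsf, gyqi, howg, zffj, rpsk, kpjm, lcwj, owxd, mdgp, gaxc, jsuz, rzgv, tsvq, khmm, lhyw}.
Vertex hiau has 18 neighbors: qkns, zbsj, evza, gxwm, eqsf, njdc, howg, dtsg, ledm, porq, rpsk, iyde, lxkr, lcwj, rgbp, gaxc, rzgv, lhyw.
N(ledm) = {qkns, zbsj, evza, lhef, danj, hiau, eqsf, njdc, cjil, gyqi, dtsg, zffj, rpsk, iyde, gjqe, owxd, tsvq, khmm}, |N(ledm)| = 18.
18-regular, N=37; SR(37,18,8,9) — a Paley graph.
The 3 distinct eigenvalues: [18.0, 2.541, -3.541].
λ_max=18, λ_min=-sqrt(37)/2 - 1/2; ϑ = −37·λ_min/(λ_max−λ_min) = sqrt(37).
Numerically 6.08276253.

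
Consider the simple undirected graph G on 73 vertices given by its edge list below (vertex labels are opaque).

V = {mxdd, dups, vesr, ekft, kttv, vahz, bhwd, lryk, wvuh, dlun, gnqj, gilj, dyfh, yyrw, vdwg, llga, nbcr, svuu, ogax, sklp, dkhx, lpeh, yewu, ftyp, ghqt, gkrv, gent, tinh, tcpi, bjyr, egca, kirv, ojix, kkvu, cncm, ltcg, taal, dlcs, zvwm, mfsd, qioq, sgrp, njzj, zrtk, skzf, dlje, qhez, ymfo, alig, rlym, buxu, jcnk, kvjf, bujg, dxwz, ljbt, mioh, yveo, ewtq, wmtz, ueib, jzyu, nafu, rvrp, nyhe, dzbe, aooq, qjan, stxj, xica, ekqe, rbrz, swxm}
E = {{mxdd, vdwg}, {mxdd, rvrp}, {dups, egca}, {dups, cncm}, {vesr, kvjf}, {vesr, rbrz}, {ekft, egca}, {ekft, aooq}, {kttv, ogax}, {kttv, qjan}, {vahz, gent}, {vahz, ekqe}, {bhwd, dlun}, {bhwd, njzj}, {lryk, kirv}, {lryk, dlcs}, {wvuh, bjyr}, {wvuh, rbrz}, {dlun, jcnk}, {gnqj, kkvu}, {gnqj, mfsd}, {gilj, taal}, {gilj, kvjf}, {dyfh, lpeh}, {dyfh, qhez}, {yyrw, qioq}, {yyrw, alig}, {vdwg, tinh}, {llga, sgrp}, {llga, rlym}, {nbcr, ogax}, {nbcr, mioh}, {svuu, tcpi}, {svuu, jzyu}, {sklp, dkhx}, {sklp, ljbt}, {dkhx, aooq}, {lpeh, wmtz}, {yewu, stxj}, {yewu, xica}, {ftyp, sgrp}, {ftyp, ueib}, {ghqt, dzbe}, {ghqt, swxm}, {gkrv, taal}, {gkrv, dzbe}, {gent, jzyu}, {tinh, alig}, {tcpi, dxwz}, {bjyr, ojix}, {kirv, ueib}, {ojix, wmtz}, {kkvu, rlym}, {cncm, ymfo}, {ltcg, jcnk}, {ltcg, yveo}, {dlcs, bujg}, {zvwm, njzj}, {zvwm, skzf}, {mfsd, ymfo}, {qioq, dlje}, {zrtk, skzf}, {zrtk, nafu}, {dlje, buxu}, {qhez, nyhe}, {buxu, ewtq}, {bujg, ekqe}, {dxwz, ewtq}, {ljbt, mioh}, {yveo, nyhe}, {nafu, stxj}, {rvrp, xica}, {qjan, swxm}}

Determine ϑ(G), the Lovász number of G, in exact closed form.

N(gnqj) = {kkvu, mfsd}, |N(gnqj)| = 2.
Vertex kttv has 2 neighbors: ogax, qjan.
N(ltcg) = {jcnk, yveo}, |N(ltcg)| = 2.
Vertex dyfh has 2 neighbors: lpeh, qhez.
G on 73 vertices is 2-regular; a single 73-cycle (edge-transitive).
spec(A) ≈ [2.0, 1.9926, 1.97044, 1.9337, 1.88263, 1.81764, 1.73918, 1.64785, 1.54431, 1.42935, 1.3038, 1.1686, 1.02474, 0.8733, 0.7154, 0.55219, 0.3849, 0.21476, 0.04303, -0.12902, -0.30011, -0.46898, -0.63438, -0.79509, -0.9499, -1.09769, -1.23734, -1.36784, -1.48821, -1.59756, -1.69508, -1.78006, -1.85185, -1.90993, -1.95388, -1.98335, -1.99815] (distinct, 5 d.p.).
ϑ = −N·λ_min/(λ_max−λ_min) = −73·(-2*cos(pi/73))/(2−(-2*cos(pi/73))) = 73*cos(pi/73)/(cos(pi/73) + 1).
Numerically 36.4831.
Sandwich: α(G)=36 ≤ ϑ(G)=73*cos(pi/73)/(cos(pi/73) + 1) ≤ χ(Ḡ)=37 (both strict).

73*cos(pi/73)/(cos(pi/73) + 1)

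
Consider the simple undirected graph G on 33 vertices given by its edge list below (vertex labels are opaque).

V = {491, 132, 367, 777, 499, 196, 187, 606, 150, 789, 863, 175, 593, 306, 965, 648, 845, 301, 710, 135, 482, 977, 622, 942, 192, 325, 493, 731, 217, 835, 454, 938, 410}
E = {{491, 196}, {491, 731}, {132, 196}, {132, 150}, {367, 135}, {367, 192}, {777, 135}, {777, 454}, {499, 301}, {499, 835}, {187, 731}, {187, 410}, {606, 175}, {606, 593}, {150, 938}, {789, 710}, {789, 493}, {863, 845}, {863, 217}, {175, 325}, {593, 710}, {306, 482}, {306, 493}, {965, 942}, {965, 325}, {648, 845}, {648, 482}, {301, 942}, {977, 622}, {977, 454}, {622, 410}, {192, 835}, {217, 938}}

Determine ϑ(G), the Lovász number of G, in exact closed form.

33*cos(pi/33)/(cos(pi/33) + 1)

Vertex 942 has 2 neighbors: 965, 301.
Vertex 863 has 2 neighbors: 845, 217.
Vertex 938 has 2 neighbors: 150, 217.
Vertex 135 has 2 neighbors: 367, 777.
Every vertex has degree 2 (N=33); the odd cycle C_{33}.
Distinct eigenvalues (to 3 d.p.): [2.0, 1.964, 1.857, 1.683, 1.447, 1.16, 0.831, 0.472, 0.095, -0.285, -0.654, -1.0, -1.31, -1.572, -1.778, -1.919, -1.991].
With N=33: ϑ(G) = 33·(-(-1)*2*cos(pi/33))/(2−(-2*cos(pi/33))) = 33*cos(pi/33)/(cos(pi/33) + 1).
Numerically 16.46256.
Lovász sandwich 16 ≤ 33*cos(pi/33)/(cos(pi/33) + 1) ≤ 17: both strict.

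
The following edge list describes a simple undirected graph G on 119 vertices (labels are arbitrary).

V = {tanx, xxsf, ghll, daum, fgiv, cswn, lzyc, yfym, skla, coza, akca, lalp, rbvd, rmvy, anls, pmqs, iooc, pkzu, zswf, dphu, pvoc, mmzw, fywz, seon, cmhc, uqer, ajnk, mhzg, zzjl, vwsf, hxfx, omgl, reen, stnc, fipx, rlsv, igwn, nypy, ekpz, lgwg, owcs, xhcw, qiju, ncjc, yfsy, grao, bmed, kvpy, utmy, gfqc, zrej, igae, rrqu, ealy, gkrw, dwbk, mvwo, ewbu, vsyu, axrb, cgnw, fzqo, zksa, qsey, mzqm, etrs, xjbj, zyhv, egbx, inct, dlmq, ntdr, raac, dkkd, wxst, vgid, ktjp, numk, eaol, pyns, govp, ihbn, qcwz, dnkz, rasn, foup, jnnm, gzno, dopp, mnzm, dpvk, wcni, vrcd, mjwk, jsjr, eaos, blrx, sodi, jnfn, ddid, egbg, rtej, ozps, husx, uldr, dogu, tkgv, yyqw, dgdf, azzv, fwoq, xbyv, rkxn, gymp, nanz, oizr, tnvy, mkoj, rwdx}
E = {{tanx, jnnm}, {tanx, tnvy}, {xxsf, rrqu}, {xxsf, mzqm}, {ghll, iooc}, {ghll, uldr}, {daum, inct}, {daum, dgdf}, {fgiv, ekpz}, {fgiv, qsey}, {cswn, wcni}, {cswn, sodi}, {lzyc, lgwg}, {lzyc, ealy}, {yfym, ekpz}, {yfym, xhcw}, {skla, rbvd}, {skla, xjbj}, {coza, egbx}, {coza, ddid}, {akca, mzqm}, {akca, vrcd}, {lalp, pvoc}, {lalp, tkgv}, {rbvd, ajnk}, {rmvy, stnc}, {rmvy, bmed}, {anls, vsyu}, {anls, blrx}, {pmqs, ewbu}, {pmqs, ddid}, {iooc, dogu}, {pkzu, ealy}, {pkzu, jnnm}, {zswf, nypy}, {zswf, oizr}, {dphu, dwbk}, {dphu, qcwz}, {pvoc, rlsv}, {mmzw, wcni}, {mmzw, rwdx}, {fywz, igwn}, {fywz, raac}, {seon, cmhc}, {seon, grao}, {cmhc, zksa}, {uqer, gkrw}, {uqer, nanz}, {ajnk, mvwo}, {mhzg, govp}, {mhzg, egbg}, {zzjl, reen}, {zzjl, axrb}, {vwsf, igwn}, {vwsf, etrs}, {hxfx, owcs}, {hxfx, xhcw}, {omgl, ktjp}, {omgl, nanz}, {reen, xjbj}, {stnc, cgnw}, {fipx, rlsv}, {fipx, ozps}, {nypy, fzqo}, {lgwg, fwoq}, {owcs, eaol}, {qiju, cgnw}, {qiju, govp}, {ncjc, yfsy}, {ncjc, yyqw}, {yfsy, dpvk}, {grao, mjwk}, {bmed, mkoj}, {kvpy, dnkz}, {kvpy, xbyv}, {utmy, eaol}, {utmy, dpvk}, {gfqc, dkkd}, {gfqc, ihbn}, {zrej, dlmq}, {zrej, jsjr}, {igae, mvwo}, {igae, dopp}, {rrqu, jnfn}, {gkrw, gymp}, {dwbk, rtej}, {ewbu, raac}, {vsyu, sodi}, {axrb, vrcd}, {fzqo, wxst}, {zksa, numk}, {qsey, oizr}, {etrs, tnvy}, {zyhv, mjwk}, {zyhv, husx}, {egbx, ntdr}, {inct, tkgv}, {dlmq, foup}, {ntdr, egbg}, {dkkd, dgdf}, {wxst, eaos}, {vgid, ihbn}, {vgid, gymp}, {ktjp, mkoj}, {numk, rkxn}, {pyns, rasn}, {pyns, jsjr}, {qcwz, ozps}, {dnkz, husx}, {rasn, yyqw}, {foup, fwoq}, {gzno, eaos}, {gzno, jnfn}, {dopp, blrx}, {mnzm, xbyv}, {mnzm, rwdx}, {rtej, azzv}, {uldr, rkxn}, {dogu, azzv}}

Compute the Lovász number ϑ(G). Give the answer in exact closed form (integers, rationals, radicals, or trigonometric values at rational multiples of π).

N(yfym) = {ekpz, xhcw}, |N(yfym)| = 2.
N(vgid) = {ihbn, gymp}, |N(vgid)| = 2.
Vertex pmqs has 2 neighbors: ewbu, ddid.
deg(gymp) = 2; N(gymp) = {gkrw, vgid}.
119-vertex 2-regular graph: a single 119-cycle (edge-transitive).
Distinct eigenvalues (to 3 d.p.): [2.0, 1.997, 1.989, 1.975, 1.956, 1.931, 1.9, 1.865, 1.824, 1.778, 1.728, 1.672, 1.612, 1.547, 1.478, 1.405, 1.328, 1.247, 1.163, 1.075, 0.985, 0.891, 0.796, 0.698, 0.598, 0.496, 0.393, 0.289, 0.185, 0.079, -0.026, -0.132, -0.237, -0.342, -0.445, -0.547, -0.648, -0.747, -0.844, -0.938, -1.03, -1.119, -1.205, -1.288, -1.367, -1.442, -1.513, -1.58, -1.642, -1.7, -1.754, -1.802, -1.845, -1.883, -1.916, -1.944, -1.966, -1.983, -1.994, -1.999].
With N=119: ϑ(G) = 119·(-(-1)*2*cos(pi/119))/(2−(-2*cos(pi/119))) = 119*cos(pi/119)/(cos(pi/119) + 1).
ϑ(G) ≈ 59.4896.
Check 59 ≤ 119*cos(pi/119)/(cos(pi/119) + 1) ≤ 60: both strict.

119*cos(pi/119)/(cos(pi/119) + 1)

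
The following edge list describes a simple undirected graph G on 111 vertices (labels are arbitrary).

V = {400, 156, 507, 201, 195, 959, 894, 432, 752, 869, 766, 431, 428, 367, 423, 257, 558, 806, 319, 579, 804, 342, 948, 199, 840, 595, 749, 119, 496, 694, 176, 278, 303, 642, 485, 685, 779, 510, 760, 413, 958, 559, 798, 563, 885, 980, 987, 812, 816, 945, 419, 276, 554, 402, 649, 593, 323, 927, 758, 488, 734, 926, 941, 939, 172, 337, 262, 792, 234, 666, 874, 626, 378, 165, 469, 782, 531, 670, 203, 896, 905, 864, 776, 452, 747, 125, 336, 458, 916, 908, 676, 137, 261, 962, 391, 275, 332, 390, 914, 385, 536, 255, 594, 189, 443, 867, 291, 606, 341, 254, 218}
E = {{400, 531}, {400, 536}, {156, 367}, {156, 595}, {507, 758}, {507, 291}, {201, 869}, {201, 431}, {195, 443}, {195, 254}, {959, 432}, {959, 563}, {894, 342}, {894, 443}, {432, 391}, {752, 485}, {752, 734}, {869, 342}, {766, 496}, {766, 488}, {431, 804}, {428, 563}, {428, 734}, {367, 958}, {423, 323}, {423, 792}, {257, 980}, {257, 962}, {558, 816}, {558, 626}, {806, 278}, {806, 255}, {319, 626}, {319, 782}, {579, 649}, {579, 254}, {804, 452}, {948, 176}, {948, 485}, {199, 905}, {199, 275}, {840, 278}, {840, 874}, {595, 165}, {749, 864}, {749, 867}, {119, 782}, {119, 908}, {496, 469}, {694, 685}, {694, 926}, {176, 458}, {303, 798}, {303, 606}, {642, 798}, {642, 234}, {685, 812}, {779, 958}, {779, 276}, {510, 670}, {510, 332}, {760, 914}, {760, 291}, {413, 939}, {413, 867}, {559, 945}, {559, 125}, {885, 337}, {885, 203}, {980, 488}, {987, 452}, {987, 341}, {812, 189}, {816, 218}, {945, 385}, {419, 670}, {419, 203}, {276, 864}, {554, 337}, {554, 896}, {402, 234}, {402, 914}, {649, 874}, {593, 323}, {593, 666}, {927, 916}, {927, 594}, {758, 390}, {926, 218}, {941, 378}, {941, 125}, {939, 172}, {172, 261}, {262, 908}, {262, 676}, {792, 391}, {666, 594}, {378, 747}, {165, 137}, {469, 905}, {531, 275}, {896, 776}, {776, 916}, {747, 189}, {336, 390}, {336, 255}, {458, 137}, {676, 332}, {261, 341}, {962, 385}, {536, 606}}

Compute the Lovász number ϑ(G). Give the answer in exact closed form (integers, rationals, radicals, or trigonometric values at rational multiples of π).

N(885) = {337, 203}, |N(885)| = 2.
deg(319) = 2; N(319) = {626, 782}.
N(510) = {670, 332}, |N(510)| = 2.
N(642) = {798, 234}, |N(642)| = 2.
Regular of degree 2 on 111 vertices: the odd cycle C_{111}.
Distinct eigenvalues (to 5 d.p.): [2.0, 1.9968, 1.9872, 1.97123, 1.94895, 1.92043, 1.88575, 1.84504, 1.79841, 1.74603, 1.68805, 1.62466, 1.55607, 1.4825, 1.40417, 1.32135, 1.23429, 1.14329, 1.04861, 0.95058, 0.84951, 0.74571, 0.63953, 0.53129, 0.42136, 0.31007, 0.19779, 0.08488, -0.0283, -0.1414, -0.25404, -0.36586, -0.47652, -0.58565, -0.6929, -0.79793, -0.90041, -1.0, -1.09639, -1.18927, -1.27833, -1.36331, -1.44391, -1.51989, -1.591, -1.65702, -1.71773, -1.77293, -1.82246, -1.86614, -1.90385, -1.93547, -1.96088, -1.98001, -1.99279, -1.9992].
With N=111: ϑ(G) = 111·(-(-1)*2*cos(pi/111))/(2−(-2*cos(pi/111))) = 111*cos(pi/111)/(cos(pi/111) + 1).
= 55.48888… (decimal).
Lovász sandwich 55 ≤ 111*cos(pi/111)/(cos(pi/111) + 1) ≤ 56: both strict.

111*cos(pi/111)/(cos(pi/111) + 1)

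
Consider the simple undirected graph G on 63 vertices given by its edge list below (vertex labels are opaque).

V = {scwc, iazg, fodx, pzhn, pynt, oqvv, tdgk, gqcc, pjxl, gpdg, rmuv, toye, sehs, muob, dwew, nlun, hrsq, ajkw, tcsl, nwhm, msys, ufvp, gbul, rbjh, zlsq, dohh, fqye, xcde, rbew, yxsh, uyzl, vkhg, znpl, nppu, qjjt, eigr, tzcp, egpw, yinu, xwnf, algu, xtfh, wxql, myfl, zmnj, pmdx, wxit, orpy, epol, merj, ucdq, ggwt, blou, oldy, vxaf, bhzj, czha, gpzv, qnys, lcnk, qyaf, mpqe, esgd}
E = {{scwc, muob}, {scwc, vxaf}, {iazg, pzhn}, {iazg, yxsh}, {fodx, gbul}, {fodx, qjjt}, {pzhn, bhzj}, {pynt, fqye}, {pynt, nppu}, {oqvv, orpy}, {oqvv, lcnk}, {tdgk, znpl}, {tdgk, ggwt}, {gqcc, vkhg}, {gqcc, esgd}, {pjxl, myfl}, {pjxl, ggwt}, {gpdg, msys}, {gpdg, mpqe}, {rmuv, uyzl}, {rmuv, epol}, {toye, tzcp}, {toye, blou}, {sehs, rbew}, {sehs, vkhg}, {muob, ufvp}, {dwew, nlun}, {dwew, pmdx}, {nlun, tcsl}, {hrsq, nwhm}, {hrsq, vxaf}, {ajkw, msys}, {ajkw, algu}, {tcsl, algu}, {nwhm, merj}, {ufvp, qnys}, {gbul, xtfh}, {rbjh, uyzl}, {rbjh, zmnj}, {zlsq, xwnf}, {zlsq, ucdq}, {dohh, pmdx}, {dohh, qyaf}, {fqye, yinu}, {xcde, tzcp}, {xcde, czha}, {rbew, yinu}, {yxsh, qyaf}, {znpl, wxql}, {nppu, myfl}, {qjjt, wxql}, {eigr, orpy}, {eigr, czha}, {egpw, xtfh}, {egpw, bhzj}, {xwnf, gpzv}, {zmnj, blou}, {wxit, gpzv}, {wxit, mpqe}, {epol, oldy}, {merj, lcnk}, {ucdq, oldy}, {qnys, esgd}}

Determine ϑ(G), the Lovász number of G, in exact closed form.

deg(gpzv) = 2; N(gpzv) = {xwnf, wxit}.
deg(rbew) = 2; N(rbew) = {sehs, yinu}.
deg(zmnj) = 2; N(zmnj) = {rbjh, blou}.
Vertex tcsl has 2 neighbors: nlun, algu.
63-vertex 2-regular graph: this is C_{63}, the 63-cycle.
A has 32 distinct eigenvalues ≈ [2.0, 1.9901, 1.9603, 1.9111, 1.843, 1.7564, 1.6525, 1.5321, 1.3965, 1.247, 1.0851, 0.9124, 0.7307, 0.5417, 0.3473, 0.1495, -0.0499, -0.2487, -0.445, -0.637, -0.8226, -1.0, -1.1675, -1.3234, -1.4661, -1.5943, -1.7066, -1.8019, -1.8794, -1.9382, -1.9777, -1.9975].
−63·(-2*cos(pi/63)) / ((2)−(-2*cos(pi/63))) = 63*cos(pi/63)/(cos(pi/63) + 1) = ϑ(G).
≈ 31.48040933 (to 8 d.p.).
31 ≤ 63*cos(pi/63)/(cos(pi/63) + 1) ≤ 32: both strict.

63*cos(pi/63)/(cos(pi/63) + 1)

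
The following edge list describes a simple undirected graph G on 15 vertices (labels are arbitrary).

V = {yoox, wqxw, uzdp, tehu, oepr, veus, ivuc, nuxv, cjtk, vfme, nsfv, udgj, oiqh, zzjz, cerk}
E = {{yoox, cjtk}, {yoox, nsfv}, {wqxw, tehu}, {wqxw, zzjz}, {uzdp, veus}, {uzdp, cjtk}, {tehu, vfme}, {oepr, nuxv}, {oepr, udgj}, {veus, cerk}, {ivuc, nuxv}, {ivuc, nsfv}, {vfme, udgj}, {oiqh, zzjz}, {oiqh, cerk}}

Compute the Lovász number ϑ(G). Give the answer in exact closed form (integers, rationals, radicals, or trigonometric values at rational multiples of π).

15*cos(pi/15)/(cos(pi/15) + 1)

N(oiqh) = {zzjz, cerk}, |N(oiqh)| = 2.
Vertex nuxv has 2 neighbors: oepr, ivuc.
deg(ivuc) = 2; N(ivuc) = {nuxv, nsfv}.
deg(oepr) = 2; N(oepr) = {nuxv, udgj}.
G on 15 vertices is 2-regular; a single 15-cycle (edge-transitive).
A has 8 distinct eigenvalues ≈ [2.0, 1.82709, 1.33826, 0.61803, -0.20906, -1.0, -1.61803, -1.9563].
ϑ = −N·λ_min/(λ_max−λ_min) = −15·(-2*cos(pi/15))/(2−(-2*cos(pi/15))) = 15*cos(pi/15)/(cos(pi/15) + 1).
≈ 7.4171482 (to 7 d.p.).
Lovász sandwich 7 ≤ 15*cos(pi/15)/(cos(pi/15) + 1) ≤ 8: both strict.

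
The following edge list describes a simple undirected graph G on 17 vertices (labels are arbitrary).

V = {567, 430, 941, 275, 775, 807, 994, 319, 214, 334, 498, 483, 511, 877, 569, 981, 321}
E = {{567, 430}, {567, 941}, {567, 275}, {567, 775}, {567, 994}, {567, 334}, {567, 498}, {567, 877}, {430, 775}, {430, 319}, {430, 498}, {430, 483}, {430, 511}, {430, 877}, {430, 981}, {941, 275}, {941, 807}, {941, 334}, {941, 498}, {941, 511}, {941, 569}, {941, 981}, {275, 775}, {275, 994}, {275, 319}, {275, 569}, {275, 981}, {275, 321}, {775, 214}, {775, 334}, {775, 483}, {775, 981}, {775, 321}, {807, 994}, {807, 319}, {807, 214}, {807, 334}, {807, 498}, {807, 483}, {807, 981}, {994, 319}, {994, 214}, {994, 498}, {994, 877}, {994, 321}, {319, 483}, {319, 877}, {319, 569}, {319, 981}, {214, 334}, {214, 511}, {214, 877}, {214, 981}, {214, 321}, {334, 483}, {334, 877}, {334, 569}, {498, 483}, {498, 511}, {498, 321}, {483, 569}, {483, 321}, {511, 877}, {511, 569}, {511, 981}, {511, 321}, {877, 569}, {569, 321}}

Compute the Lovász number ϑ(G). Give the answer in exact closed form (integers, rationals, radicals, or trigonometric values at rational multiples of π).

deg(775) = 8; N(775) = {567, 430, 275, 214, 334, 483, 981, 321}.
Vertex 941 has 8 neighbors: 567, 275, 807, 334, 498, 511, 569, 981.
Vertex 214 has 8 neighbors: 775, 807, 994, 334, 511, 877, 981, 321.
N(569) = {941, 275, 319, 334, 483, 511, 877, 321}, |N(569)| = 8.
Regular of degree 8 on 17 vertices: strongly regular (17,8,3,4).
Distinct eigenvalues (to 5 d.p.): [8.0, 1.56155, -2.56155].
λ_max=8, λ_min=-sqrt(17)/2 - 1/2; ϑ = −17·λ_min/(λ_max−λ_min) = sqrt(17).
≈ 4.1231056 (to 7 d.p.).

sqrt(17)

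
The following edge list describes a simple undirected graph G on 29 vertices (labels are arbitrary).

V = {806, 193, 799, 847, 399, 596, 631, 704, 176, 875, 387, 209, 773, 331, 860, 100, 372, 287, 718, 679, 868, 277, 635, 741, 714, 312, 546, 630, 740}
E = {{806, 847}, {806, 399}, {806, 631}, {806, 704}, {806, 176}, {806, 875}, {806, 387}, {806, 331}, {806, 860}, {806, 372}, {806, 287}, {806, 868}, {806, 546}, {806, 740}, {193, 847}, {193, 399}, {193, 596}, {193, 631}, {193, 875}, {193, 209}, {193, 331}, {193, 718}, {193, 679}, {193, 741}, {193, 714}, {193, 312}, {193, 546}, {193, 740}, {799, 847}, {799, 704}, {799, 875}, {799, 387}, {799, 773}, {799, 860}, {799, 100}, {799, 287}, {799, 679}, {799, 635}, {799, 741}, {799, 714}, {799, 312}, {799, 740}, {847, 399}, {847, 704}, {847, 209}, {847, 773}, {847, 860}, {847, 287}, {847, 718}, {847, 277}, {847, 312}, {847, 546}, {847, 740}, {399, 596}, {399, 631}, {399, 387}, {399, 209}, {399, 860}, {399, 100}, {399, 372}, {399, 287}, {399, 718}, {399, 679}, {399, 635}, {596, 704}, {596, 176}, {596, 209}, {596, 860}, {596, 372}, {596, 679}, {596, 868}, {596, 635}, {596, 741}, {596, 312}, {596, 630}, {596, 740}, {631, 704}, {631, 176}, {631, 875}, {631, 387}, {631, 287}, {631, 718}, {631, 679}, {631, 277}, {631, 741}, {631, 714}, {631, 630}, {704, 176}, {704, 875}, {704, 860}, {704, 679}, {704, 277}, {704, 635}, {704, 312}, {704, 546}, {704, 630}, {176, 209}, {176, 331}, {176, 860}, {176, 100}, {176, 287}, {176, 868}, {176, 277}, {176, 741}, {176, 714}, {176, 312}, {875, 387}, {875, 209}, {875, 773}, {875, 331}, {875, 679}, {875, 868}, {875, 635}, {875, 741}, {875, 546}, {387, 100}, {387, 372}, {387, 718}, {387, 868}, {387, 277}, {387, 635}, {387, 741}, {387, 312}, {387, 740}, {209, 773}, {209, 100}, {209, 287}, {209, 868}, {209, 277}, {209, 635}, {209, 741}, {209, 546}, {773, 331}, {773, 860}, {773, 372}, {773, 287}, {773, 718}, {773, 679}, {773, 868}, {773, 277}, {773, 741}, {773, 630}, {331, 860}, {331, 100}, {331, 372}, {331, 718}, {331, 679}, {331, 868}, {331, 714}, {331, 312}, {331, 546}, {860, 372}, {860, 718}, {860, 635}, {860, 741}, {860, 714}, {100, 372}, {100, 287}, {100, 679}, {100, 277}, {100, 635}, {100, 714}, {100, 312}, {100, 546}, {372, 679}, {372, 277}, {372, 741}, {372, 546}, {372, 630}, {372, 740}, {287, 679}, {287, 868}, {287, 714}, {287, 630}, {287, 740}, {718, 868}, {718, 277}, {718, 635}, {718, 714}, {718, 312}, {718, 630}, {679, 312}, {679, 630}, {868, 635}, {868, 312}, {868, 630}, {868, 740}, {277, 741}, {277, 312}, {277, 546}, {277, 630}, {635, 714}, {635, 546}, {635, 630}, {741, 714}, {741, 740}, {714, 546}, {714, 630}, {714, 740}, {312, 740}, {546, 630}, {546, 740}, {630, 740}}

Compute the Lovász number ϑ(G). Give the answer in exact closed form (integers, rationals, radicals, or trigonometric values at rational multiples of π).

Vertex 860 has 14 neighbors: 806, 799, 847, 399, 596, 704, 176, 773, 331, 372, 718, 635, 741, 714.
deg(875) = 14; N(875) = {806, 193, 799, 631, 704, 387, 209, 773, 331, 679, 868, 635, 741, 546}.
Vertex 704 has 14 neighbors: 806, 799, 847, 596, 631, 176, 875, 860, 679, 277, 635, 312, 546, 630.
N(714) = {193, 799, 631, 176, 331, 860, 100, 287, 718, 635, 741, 546, 630, 740}, |N(714)| = 14.
Regular of degree 14 on 29 vertices: SR(29,14,6,7) — a Paley graph.
Distinct eigenvalues (to 6 d.p.): [14.0, 2.192582, -3.192582].
λ_max=14, λ_min=-sqrt(29)/2 - 1/2; ϑ = −29·λ_min/(λ_max−λ_min) = sqrt(29).
= 5.385164807… (decimal).

sqrt(29)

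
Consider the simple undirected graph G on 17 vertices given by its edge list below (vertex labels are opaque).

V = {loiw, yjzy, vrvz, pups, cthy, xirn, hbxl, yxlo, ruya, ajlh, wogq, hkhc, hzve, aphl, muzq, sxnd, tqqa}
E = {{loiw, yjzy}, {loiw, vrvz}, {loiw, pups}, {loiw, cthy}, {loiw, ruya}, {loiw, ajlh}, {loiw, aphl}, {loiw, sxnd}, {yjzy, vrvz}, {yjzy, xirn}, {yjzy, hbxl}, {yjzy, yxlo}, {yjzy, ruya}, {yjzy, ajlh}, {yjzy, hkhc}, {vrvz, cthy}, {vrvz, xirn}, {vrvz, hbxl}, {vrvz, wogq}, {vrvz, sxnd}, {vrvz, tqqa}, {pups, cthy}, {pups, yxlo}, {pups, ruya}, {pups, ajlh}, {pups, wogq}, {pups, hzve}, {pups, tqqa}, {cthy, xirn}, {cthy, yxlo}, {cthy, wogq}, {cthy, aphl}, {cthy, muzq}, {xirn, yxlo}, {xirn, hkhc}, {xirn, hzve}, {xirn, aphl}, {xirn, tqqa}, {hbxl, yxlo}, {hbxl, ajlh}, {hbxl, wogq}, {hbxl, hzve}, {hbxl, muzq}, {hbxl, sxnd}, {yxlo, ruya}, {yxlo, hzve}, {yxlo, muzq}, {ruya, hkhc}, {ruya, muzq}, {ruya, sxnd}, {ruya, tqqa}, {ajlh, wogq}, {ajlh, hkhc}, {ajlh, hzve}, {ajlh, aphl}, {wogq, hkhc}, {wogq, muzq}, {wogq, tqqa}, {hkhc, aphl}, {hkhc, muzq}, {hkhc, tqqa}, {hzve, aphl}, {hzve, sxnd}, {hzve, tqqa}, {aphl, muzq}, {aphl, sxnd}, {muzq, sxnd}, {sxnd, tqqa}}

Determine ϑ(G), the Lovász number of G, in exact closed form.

sqrt(17)

N(cthy) = {loiw, vrvz, pups, xirn, yxlo, wogq, aphl, muzq}, |N(cthy)| = 8.
Vertex muzq has 8 neighbors: cthy, hbxl, yxlo, ruya, wogq, hkhc, aphl, sxnd.
N(loiw) = {yjzy, vrvz, pups, cthy, ruya, ajlh, aphl, sxnd}, |N(loiw)| = 8.
N(aphl) = {loiw, cthy, xirn, ajlh, hkhc, hzve, muzq, sxnd}, |N(aphl)| = 8.
deg(v) = 8 for all v (|V|=17); strongly regular (17,8,3,4).
Distinct eigenvalues (to 4 d.p.): [8.0, 1.5616, -2.5616].
Lovász (edge-transitive): ϑ = −17·(-sqrt(17)/2 - 1/2)/((8)−(-sqrt(17)/2 - 1/2)) = sqrt(17).
= 4.12311… (decimal).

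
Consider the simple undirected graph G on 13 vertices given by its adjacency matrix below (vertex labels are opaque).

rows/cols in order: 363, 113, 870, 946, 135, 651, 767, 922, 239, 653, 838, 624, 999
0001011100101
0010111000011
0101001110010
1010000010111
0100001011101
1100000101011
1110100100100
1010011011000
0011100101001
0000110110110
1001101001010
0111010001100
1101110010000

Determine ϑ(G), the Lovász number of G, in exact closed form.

sqrt(13)

Vertex 135 has 6 neighbors: 113, 767, 239, 653, 838, 999.
Vertex 113 has 6 neighbors: 870, 135, 651, 767, 624, 999.
N(363) = {946, 651, 767, 922, 838, 999}, |N(363)| = 6.
N(922) = {363, 870, 651, 767, 239, 653}, |N(922)| = 6.
Every vertex has degree 6 (N=13); strongly regular (13,6,2,3).
The 3 distinct eigenvalues: [6.0, 1.3028, -2.3028].
Lovász (edge-transitive): ϑ = −13·(-sqrt(13)/2 - 1/2)/((6)−(-sqrt(13)/2 - 1/2)) = sqrt(13).
ϑ(G) ≈ 3.60555.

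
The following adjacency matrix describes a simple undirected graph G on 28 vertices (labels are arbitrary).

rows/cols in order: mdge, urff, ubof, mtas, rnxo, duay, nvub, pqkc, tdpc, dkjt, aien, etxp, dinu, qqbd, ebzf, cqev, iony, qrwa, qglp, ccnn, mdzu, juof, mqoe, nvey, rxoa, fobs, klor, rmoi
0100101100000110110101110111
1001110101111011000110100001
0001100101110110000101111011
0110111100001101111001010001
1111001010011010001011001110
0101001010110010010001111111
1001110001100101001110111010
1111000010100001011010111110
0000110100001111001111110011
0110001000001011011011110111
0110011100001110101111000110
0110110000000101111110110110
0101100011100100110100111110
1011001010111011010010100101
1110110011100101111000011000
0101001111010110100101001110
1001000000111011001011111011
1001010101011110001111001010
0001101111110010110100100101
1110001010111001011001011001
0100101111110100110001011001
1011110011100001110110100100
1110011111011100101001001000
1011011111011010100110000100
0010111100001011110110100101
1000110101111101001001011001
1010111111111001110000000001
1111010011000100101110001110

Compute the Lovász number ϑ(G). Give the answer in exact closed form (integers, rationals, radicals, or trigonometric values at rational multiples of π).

7

deg(qglp) = 15; N(qglp) = {mtas, rnxo, nvub, pqkc, tdpc, dkjt, aien, etxp, ebzf, iony, qrwa, ccnn, mqoe, fobs, rmoi}.
deg(dkjt) = 15; N(dkjt) = {urff, ubof, nvub, dinu, ebzf, cqev, qrwa, qglp, mdzu, juof, mqoe, nvey, fobs, klor, rmoi}.
Vertex dinu has 15 neighbors: urff, mtas, rnxo, tdpc, dkjt, aien, qqbd, iony, qrwa, ccnn, mqoe, nvey, rxoa, fobs, klor.
deg(ubof) = 15; N(ubof) = {mtas, rnxo, pqkc, dkjt, aien, etxp, qqbd, ebzf, ccnn, juof, mqoe, nvey, rxoa, klor, rmoi}.
deg(v) = 15 for all v (|V|=28); Kneser K(8,2) on C(8,2)=28 vertices.
spec(A) ≈ [15.0, 1.0, -5.0] (distinct, 4 d.p.).
With N=28: ϑ(G) = 28·(-1*(-5))/(15−(-5)) = 7.
≈ 7.000000000 (to 9 d.p.).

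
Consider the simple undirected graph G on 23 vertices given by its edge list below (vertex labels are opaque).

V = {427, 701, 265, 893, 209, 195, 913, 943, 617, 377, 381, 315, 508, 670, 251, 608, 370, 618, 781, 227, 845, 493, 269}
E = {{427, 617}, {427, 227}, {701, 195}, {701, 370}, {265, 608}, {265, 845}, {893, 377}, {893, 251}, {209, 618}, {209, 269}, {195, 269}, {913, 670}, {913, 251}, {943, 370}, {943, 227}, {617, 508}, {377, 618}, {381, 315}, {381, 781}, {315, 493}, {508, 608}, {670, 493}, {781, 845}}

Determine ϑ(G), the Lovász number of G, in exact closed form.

23*cos(pi/23)/(cos(pi/23) + 1)

deg(195) = 2; N(195) = {701, 269}.
deg(381) = 2; N(381) = {315, 781}.
deg(508) = 2; N(508) = {617, 608}.
Vertex 618 has 2 neighbors: 209, 377.
23-vertex 2-regular graph: this is C_{23}, the 23-cycle.
Distinct eigenvalues (to 5 d.p.): [2.0, 1.92583, 1.70884, 1.36511, 0.92013, 0.40691, -0.13648, -0.66976, -1.15336, -1.55142, -1.83442, -1.98137].
−23·(-2*cos(pi/23)) / ((2)−(-2*cos(pi/23))) = 23*cos(pi/23)/(cos(pi/23) + 1) = ϑ(G).
≈ 11.4462 (to 4 d.p.).
α=11, χ(Ḡ)=12; ϑ=23*cos(pi/23)/(cos(pi/23) + 1) lies between (both strict).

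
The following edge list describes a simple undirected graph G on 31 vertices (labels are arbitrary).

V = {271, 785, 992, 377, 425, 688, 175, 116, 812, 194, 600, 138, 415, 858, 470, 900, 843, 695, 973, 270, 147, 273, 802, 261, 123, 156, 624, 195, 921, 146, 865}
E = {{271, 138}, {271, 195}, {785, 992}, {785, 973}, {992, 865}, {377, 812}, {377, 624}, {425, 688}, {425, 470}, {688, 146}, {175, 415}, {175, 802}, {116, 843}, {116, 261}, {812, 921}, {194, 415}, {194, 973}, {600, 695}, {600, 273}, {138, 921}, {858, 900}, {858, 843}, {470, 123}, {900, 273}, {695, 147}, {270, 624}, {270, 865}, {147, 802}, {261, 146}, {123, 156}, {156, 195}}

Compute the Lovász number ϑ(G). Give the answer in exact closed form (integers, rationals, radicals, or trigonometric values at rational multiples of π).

Vertex 175 has 2 neighbors: 415, 802.
Vertex 695 has 2 neighbors: 600, 147.
Vertex 688 has 2 neighbors: 425, 146.
N(415) = {175, 194}, |N(415)| = 2.
deg(v) = 2 for all v (|V|=31); connected 2-regular on 31 ⇒ C_{31}.
The 16 distinct eigenvalues: [2.0, 1.9591, 1.8379, 1.6415, 1.3779, 1.0579, 0.6946, 0.3029, -0.1013, -0.5013, -0.8808, -1.2242, -1.5175, -1.7487, -1.9083, -1.9897].
ϑ = −N·λ_min/(λ_max−λ_min) = −31·(-2*cos(pi/31))/(2−(-2*cos(pi/31))) = 31*cos(pi/31)/(cos(pi/31) + 1).
≈ 15.460134989 (to 9 d.p.).
Sandwich: α(G)=15 ≤ ϑ(G)=31*cos(pi/31)/(cos(pi/31) + 1) ≤ χ(Ḡ)=16 (both strict).

31*cos(pi/31)/(cos(pi/31) + 1)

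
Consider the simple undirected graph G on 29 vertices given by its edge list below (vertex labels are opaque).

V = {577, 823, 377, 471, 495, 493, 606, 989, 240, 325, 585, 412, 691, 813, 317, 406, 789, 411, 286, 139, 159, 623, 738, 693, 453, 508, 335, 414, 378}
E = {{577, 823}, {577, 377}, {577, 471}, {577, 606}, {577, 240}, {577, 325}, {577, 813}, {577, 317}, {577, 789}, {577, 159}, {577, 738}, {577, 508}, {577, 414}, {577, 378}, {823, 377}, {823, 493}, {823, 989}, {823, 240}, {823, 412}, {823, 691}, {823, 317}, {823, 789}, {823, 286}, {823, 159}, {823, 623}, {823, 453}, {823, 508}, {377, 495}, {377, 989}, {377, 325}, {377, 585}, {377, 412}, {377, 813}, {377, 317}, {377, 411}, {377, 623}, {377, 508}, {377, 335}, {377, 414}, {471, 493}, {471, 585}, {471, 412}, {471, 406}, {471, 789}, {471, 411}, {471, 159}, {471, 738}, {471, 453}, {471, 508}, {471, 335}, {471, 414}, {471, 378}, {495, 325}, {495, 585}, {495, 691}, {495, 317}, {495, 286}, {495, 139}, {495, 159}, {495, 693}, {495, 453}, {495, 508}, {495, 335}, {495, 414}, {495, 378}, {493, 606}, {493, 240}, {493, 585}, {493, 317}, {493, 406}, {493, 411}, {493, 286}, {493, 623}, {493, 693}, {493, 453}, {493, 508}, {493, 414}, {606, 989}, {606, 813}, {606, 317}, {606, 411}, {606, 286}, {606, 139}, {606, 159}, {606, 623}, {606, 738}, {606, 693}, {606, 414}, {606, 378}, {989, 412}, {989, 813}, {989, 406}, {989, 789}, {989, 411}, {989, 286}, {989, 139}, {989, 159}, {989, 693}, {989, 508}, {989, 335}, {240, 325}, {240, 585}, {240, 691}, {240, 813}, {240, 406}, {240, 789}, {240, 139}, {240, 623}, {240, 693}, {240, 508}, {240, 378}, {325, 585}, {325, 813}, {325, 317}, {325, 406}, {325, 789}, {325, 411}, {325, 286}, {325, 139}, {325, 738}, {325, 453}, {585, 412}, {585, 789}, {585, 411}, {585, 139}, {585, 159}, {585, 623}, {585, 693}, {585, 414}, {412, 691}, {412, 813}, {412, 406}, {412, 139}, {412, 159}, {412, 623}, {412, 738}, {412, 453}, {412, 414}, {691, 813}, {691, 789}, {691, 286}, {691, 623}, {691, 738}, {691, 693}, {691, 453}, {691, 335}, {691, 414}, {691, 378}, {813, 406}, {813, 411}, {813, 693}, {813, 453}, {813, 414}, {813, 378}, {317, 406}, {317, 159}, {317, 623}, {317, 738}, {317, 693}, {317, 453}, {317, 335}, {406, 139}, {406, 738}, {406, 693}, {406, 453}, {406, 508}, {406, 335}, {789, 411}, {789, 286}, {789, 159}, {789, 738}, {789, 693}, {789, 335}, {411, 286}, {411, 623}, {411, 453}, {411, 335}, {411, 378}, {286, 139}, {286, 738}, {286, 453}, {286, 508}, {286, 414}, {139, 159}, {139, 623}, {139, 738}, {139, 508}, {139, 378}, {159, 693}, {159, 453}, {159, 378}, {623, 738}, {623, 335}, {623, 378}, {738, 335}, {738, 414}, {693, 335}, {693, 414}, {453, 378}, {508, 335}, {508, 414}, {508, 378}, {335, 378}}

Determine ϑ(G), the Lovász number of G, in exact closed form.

N(693) = {495, 493, 606, 989, 240, 585, 691, 813, 317, 406, 789, 159, 335, 414}, |N(693)| = 14.
N(495) = {377, 325, 585, 691, 317, 286, 139, 159, 693, 453, 508, 335, 414, 378}, |N(495)| = 14.
deg(377) = 14; N(377) = {577, 823, 495, 989, 325, 585, 412, 813, 317, 411, 623, 508, 335, 414}.
N(317) = {577, 823, 377, 495, 493, 606, 325, 406, 159, 623, 738, 693, 453, 335}, |N(317)| = 14.
deg(v) = 14 for all v (|V|=29); SR(29,14,6,7) — a Paley graph.
The 3 distinct eigenvalues: [14.0, 2.192582, -3.192582].
With N=29: ϑ(G) = 29·(-(-sqrt(29)/2 - 1/2))/(14−(-sqrt(29)/2 - 1/2)) = sqrt(29).
≈ 5.38516481 (to 8 d.p.).

sqrt(29)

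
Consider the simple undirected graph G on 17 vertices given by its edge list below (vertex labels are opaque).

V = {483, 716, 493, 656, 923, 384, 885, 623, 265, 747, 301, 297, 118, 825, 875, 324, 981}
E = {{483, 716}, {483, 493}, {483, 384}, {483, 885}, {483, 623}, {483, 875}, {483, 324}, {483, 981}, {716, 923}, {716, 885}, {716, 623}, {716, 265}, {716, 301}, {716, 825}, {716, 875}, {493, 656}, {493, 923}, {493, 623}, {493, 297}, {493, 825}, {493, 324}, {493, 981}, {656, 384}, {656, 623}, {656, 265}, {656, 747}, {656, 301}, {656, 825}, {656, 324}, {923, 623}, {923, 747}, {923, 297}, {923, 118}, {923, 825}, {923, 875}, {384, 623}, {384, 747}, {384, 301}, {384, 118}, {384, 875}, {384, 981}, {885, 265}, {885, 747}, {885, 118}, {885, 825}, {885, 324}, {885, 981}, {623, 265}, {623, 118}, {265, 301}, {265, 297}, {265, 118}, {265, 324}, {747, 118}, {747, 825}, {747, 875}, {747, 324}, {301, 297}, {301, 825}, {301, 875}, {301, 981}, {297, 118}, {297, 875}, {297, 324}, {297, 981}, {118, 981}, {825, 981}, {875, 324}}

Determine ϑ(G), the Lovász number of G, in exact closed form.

sqrt(17)

deg(301) = 8; N(301) = {716, 656, 384, 265, 297, 825, 875, 981}.
deg(118) = 8; N(118) = {923, 384, 885, 623, 265, 747, 297, 981}.
Vertex 656 has 8 neighbors: 493, 384, 623, 265, 747, 301, 825, 324.
N(324) = {483, 493, 656, 885, 265, 747, 297, 875}, |N(324)| = 8.
17-vertex 8-regular graph: SR(17,8,3,4) — a Paley graph.
spec(A) ≈ [8.0, 1.562, -2.562] (distinct, 3 d.p.).
Lovász (edge-transitive): ϑ = −17·(-sqrt(17)/2 - 1/2)/((8)−(-sqrt(17)/2 - 1/2)) = sqrt(17).
≈ 4.1231 (to 4 d.p.).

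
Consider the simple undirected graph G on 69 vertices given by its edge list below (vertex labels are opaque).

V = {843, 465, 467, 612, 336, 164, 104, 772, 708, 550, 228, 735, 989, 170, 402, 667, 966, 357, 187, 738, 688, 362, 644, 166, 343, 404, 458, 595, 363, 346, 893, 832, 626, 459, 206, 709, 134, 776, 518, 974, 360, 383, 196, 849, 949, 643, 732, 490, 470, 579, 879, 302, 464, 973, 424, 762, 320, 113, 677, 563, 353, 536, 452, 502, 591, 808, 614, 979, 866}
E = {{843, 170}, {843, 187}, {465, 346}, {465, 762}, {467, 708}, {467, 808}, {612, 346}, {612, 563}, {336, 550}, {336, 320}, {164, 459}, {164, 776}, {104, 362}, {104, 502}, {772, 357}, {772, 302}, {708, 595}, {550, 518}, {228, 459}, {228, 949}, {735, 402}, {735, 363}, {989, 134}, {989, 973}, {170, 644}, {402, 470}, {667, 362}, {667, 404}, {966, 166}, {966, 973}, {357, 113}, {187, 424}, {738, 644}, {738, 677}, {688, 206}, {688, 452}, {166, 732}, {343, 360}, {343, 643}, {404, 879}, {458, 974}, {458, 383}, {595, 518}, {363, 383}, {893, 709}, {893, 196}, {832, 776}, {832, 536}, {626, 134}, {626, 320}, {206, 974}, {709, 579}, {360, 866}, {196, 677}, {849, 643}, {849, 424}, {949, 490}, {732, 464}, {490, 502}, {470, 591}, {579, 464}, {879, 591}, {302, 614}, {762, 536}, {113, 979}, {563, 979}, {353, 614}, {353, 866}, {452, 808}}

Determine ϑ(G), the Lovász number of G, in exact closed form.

69*cos(pi/69)/(cos(pi/69) + 1)

Vertex 170 has 2 neighbors: 843, 644.
deg(644) = 2; N(644) = {170, 738}.
Vertex 667 has 2 neighbors: 362, 404.
Vertex 104 has 2 neighbors: 362, 502.
Every vertex has degree 2 (N=69); connected 2-regular on 69 ⇒ C_{69}.
spec(A) ≈ [2.0, 1.991714, 1.966923, 1.925835, 1.868788, 1.796255, 1.708839, 1.607262, 1.492367, 1.365106, 1.226534, 1.077797, 0.92013, 0.754838, 0.583292, 0.406912, 0.22716, 0.045526, -0.136485, -0.317365, -0.495616, -0.669759, -0.838353, -1.0, -1.153361, -1.297164, -1.430219, -1.551423, -1.659771, -1.754365, -1.834423, -1.899279, -1.948398, -1.981372, -1.997927] (distinct, 6 d.p.).
λ_max=2, λ_min=-2*cos(pi/69); ϑ = −69·λ_min/(λ_max−λ_min) = 69*cos(pi/69)/(cos(pi/69) + 1).
ϑ(G) ≈ 34.482114103.
Sandwich: α(G)=34 ≤ ϑ(G)=69*cos(pi/69)/(cos(pi/69) + 1) ≤ χ(Ḡ)=35 (both strict).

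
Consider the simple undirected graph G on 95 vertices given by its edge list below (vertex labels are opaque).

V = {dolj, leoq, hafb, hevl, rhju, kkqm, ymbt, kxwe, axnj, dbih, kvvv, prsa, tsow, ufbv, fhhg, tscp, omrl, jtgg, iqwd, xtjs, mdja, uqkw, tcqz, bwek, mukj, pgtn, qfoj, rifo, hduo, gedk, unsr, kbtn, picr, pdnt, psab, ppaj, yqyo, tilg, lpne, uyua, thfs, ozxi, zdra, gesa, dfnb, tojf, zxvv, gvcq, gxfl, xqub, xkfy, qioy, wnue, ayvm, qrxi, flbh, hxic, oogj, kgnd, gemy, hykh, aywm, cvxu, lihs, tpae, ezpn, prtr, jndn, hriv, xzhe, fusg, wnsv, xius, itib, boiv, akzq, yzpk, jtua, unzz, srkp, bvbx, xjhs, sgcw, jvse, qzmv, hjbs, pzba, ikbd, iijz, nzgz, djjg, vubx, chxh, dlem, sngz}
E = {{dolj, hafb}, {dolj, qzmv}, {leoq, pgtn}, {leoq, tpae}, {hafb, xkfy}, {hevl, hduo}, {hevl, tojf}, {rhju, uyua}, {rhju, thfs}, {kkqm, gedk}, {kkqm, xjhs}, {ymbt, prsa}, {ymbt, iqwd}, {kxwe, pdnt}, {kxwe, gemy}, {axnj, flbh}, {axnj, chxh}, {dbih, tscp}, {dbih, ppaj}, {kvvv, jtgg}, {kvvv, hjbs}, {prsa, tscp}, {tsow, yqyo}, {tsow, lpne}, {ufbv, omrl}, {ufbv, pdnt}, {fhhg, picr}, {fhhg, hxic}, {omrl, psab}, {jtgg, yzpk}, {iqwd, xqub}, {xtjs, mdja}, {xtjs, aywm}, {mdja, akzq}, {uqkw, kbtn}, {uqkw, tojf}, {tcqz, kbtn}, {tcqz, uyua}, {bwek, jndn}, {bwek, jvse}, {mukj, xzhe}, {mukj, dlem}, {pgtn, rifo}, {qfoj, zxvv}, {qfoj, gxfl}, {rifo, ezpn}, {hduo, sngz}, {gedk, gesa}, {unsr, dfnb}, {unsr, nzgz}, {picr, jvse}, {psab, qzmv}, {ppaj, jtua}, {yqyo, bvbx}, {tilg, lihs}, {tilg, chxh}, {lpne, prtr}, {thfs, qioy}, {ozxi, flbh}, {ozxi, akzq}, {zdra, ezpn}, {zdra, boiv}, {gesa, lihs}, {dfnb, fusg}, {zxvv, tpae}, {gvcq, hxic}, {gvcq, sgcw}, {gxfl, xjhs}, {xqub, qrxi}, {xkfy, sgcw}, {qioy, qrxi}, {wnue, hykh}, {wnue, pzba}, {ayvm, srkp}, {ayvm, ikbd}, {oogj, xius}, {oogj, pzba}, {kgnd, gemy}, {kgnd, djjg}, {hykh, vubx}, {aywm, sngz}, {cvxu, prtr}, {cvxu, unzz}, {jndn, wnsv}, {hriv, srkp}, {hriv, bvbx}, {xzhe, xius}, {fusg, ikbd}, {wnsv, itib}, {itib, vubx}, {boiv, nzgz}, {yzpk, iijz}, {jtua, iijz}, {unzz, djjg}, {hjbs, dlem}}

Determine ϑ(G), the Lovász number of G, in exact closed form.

Vertex djjg has 2 neighbors: kgnd, unzz.
deg(wnue) = 2; N(wnue) = {hykh, pzba}.
deg(itib) = 2; N(itib) = {wnsv, vubx}.
N(thfs) = {rhju, qioy}, |N(thfs)| = 2.
deg(v) = 2 for all v (|V|=95); the odd cycle C_{95}.
Distinct eigenvalues (to 4 d.p.): [2.0, 1.9956, 1.9825, 1.9608, 1.9304, 1.8916, 1.8446, 1.7895, 1.7265, 1.656, 1.5783, 1.4936, 1.4025, 1.3052, 1.2022, 1.0939, 0.9808, 0.8635, 0.7424, 0.618, 0.491, 0.3618, 0.231, 0.0992, -0.0331, -0.1652, -0.2965, -0.4266, -0.5548, -0.6806, -0.8034, -0.9227, -1.0379, -1.1487, -1.2544, -1.3546, -1.4489, -1.5368, -1.618, -1.6922, -1.7589, -1.818, -1.8691, -1.9121, -1.9467, -1.9727, -1.9902, -1.9989].
Lovász: ϑ = −95(-2*cos(pi/95))/(2+-(-1)*2*cos(pi/95)) = 95*cos(pi/95)/(cos(pi/95) + 1).
≈ 47.487011 (to 6 d.p.).
Lovász sandwich 47 ≤ 95*cos(pi/95)/(cos(pi/95) + 1) ≤ 48: both strict.

95*cos(pi/95)/(cos(pi/95) + 1)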